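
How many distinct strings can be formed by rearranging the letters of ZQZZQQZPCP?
10! / (3! × 2! × 4! × 1!) = 12600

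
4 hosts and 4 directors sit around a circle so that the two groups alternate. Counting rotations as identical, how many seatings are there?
Fix one of the hosts: (4-1)! ways for the remaining hosts, × 4! ways for the directors = 6 × 24 = 144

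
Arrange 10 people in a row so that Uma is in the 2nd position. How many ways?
Fix one position: (10-1)! = 362880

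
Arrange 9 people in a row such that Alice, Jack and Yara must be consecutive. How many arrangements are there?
Treat the 3 as one block: (9-3+1)! × 3! = 5040 × 6 = 30240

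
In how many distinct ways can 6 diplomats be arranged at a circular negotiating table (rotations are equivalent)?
Circular: fix one position, arrange the rest. (6-1)! = 120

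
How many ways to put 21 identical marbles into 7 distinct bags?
C(21+7-1, 7-1) = C(27, 6) = 296010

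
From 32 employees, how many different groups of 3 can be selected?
C(32,3) = 32!/(3!×29!) = 4960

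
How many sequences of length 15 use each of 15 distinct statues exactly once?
15! = 1307674368000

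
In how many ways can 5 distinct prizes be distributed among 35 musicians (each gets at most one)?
P(35,5) = 35!/(35-5)! = 38955840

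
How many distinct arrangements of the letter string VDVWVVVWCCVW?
12! / (2! × 6! × 1! × 3!) = 55440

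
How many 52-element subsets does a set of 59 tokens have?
C(59,52) = 59!/(52!×7!) = 341149446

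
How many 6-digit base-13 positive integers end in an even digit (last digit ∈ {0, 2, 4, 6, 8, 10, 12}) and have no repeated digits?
Last∈{0,2,4,6,8,10,12}. Last=0: 95040. Last nonzero: 6×11×P(11,4) = 522720. Total = 617760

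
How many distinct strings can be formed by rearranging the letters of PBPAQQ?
6! / (1! × 1! × 2! × 2!) = 180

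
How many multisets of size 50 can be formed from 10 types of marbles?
C(50+10-1, 10-1) = C(59, 9) = 12565671261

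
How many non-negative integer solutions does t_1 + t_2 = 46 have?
C(46+2-1, 2-1) = C(47, 1) = 47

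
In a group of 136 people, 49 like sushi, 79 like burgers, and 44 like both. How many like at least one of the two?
|A∪B| = |A| + |B| - |A∩B| = 49 + 79 - 44 = 84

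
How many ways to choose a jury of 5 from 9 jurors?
C(9,5) = 9!/(5!×4!) = 126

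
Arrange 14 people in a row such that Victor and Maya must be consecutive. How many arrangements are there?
Treat the 2 as one block: (14-2+1)! × 2! = 6227020800 × 2 = 12454041600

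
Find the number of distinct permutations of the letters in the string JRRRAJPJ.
8! / (1! × 3! × 1! × 3!) = 1120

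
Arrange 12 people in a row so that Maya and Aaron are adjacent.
Treat as block: (12-1)! × 2! = 39916800 × 2 = 79833600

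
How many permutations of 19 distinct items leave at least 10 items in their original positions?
Exactly j fixed points: C(19,j)·!(19-j); sum over j ≥ 10 (derangement numbers via !m = (m-1)·(!(m-1) + !(m-2)): !0..!9 = 1, 0, 1, 2, 9, 44, 265, 1854, 14833, 133496). Σ_{j=10}^{19} C(19,j)·!(19-j) = C(19,10)·!9 + C(19,11)·!8 + C(19,12)·!7 + C(19,13)·!6 + C(19,14)·!5 + C(19,15)·!4 + C(19,16)·!3 + C(19,17)·!2 + C(19,18)·!1 + C(19,19)·!0 = 92378·133496 + 75582·14833 + 50388·1854 + 27132·265 + 11628·44 + 3876·9 + 969·2 + 171·1 + 19·0 + 1·1 = 13554359252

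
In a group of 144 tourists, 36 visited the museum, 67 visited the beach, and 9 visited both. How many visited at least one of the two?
|A∪B| = |A| + |B| - |A∩B| = 36 + 67 - 9 = 94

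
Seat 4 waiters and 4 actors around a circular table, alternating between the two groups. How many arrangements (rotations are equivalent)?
Fix one of the waiters: (4-1)! ways for the remaining waiters, × 4! ways for the actors = 6 × 24 = 144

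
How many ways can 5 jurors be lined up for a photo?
5! = 120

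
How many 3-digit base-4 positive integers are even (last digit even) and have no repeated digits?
Last∈{0,2}. Last=0: 6. Last nonzero: 1×2×P(2,1) = 4. Total = 10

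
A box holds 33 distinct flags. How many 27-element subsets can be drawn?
C(33,27) = 33!/(27!×6!) = 1107568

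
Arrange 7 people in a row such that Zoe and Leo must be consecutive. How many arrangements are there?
Treat the 2 as one block: (7-2+1)! × 2! = 720 × 2 = 1440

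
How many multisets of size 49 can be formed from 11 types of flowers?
C(49+11-1, 11-1) = C(59, 10) = 62828356305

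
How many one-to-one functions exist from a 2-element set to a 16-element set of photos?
P(16,2) = 16!/(16-2)! = 240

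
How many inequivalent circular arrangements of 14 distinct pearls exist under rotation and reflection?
(14-1)!/2 = 6227020800/2 = 3113510400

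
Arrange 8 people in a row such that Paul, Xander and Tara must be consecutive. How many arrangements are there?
Treat the 3 as one block: (8-3+1)! × 3! = 720 × 6 = 4320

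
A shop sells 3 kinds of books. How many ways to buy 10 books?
C(10+3-1, 3-1) = C(12, 2) = 66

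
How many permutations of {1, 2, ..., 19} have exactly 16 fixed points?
Choose the 16 fixed points C(19,16) = 969, derange the rest: !3 = Σ_{j=0}^{3} (-1)^j·3!/j! = 6 - 6 + 3 - 1 = 2. Product = 969 × 2 = 1938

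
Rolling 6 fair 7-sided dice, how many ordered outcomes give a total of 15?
Coefficient of x^15 in (x + x² + ... + x^7)^6. By inclusion-exclusion on dice exceeding 7: Σ_j (-1)^j C(6,j)·C(15-1-7j, 5) = C(6,0)·C(14,5) - C(6,1)·C(7,5) = 1·2002 - 6·21 = 1876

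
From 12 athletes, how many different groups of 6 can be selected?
C(12,6) = 12!/(6!×6!) = 924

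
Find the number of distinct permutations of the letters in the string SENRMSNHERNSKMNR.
16! / (1! × 2! × 3! × 3! × 1! × 4! × 2!) = 6054048000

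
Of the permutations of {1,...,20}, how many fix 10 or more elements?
Exactly j fixed points: C(20,j)·!(20-j); sum over j ≥ 10 (derangement numbers via !m = (m-1)·(!(m-1) + !(m-2)): !0..!10 = 1, 0, 1, 2, 9, 44, 265, 1854, 14833, 133496, 1334961). Σ_{j=10}^{20} C(20,j)·!(20-j) = C(20,10)·!10 + C(20,11)·!9 + C(20,12)·!8 + C(20,13)·!7 + C(20,14)·!6 + C(20,15)·!5 + C(20,16)·!4 + C(20,17)·!3 + C(20,18)·!2 + C(20,19)·!1 + C(20,20)·!0 = 184756·1334961 + 167960·133496 + 125970·14833 + 77520·1854 + 38760·265 + 15504·44 + 4845·9 + 1140·2 + 190·1 + 20·0 + 1·1 = 271087277418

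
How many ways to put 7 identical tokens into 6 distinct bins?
C(7+6-1, 6-1) = C(12, 5) = 792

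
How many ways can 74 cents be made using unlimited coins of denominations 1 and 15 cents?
Coefficient of x^74 in 1/(1-x^1) · 1/(1-x^15). Use j coins of 15 for j = 0..⌊74/15⌋ = 4, the rest in 1s: 4 + 1 = 5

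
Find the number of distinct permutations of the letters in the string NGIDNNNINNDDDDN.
15! / (2! × 7! × 1! × 5!) = 1081080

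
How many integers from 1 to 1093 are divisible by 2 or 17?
⌊1093/2⌋ + ⌊1093/17⌋ - ⌊1093/34⌋ = 546 + 64 - 32 = 578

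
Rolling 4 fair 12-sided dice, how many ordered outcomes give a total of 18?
Coefficient of x^18 in (x + x² + ... + x^12)^4. By inclusion-exclusion on dice exceeding 12: Σ_j (-1)^j C(4,j)·C(18-1-12j, 3) = C(4,0)·C(17,3) - C(4,1)·C(5,3) = 1·680 - 4·10 = 640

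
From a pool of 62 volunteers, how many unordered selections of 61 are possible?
C(62,61) = 62!/(61!×1!) = 62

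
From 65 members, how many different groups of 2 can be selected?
C(65,2) = 65!/(2!×63!) = 2080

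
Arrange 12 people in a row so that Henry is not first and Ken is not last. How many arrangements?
By inclusion-exclusion: 12! - 2×(12-1)! + (12-2)! = 479001600 - 79833600 + 3628800 = 402796800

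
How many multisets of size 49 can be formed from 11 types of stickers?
C(49+11-1, 11-1) = C(59, 10) = 62828356305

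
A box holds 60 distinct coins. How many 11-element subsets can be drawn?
C(60,11) = 60!/(11!×49!) = 342700125300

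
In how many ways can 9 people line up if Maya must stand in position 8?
Fix one position: (9-1)! = 40320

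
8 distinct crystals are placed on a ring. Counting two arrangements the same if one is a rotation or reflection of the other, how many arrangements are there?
(8-1)!/2 = 5040/2 = 2520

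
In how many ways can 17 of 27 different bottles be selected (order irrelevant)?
C(27,17) = 27!/(17!×10!) = 8436285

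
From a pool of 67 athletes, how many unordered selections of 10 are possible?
C(67,10) = 67!/(10!×57!) = 247994680648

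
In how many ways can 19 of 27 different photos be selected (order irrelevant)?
C(27,19) = 27!/(19!×8!) = 2220075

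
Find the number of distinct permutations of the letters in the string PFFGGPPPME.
10! / (4! × 2! × 2! × 1! × 1!) = 37800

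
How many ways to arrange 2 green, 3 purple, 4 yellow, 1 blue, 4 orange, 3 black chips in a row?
17! / (2! × 3! × 4! × 1! × 4! × 3!) = 8576568000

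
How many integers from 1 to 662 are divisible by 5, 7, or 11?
⌊662/5⌋+⌊662/7⌋+⌊662/11⌋ - ⌊662/35⌋-⌊662/55⌋-⌊662/77⌋ + ⌊662/385⌋ = 132+94+60 - 18-12-8 + 1 = 249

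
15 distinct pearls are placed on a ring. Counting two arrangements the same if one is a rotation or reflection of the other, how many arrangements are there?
(15-1)!/2 = 87178291200/2 = 43589145600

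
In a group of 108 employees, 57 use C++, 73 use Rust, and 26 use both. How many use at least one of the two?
|A∪B| = |A| + |B| - |A∩B| = 57 + 73 - 26 = 104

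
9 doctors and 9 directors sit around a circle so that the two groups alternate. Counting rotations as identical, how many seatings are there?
Fix one of the doctors: (9-1)! ways for the remaining doctors, × 9! ways for the directors = 40320 × 362880 = 14631321600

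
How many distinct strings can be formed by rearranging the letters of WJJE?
4! / (1! × 2! × 1!) = 12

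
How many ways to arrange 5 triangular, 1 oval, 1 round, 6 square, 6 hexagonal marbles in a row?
19! / (5! × 1! × 1! × 6! × 6!) = 1955457504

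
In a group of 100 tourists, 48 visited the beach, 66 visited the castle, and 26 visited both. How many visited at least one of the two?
|A∪B| = |A| + |B| - |A∩B| = 48 + 66 - 26 = 88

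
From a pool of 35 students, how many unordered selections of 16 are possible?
C(35,16) = 35!/(16!×19!) = 4059928950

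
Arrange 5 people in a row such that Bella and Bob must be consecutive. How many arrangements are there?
Treat the 2 as one block: (5-2+1)! × 2! = 24 × 2 = 48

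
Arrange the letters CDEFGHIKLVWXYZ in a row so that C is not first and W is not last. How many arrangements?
By inclusion-exclusion: 14! - 2×(14-1)! + (14-2)! = 87178291200 - 12454041600 + 479001600 = 75203251200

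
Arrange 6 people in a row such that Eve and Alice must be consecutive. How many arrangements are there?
Treat the 2 as one block: (6-2+1)! × 2! = 120 × 2 = 240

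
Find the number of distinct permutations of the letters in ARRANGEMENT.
11! / (2! × 2! × 2! × 1! × 2! × 1! × 1!) = 2494800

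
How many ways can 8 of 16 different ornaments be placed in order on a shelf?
P(16,8) = 16!/(16-8)! = 518918400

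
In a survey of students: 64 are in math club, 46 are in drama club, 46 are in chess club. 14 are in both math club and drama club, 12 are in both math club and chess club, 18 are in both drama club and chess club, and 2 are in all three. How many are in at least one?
|A∪B∪C| = 64+46+46-14-12-18+2 = 114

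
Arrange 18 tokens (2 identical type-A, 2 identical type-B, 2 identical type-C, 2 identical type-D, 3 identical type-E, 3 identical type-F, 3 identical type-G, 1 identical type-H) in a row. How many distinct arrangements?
18! / (2! × 2! × 2! × 2! × 3! × 3! × 3! × 1!) = 1852538688000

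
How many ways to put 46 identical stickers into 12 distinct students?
C(46+12-1, 12-1) = C(57, 11) = 184509266760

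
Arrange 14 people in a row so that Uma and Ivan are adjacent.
Treat as block: (14-1)! × 2! = 6227020800 × 2 = 12454041600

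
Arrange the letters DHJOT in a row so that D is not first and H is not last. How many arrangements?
By inclusion-exclusion: 5! - 2×(5-1)! + (5-2)! = 120 - 48 + 6 = 78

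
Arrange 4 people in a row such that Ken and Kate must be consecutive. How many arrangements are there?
Treat the 2 as one block: (4-2+1)! × 2! = 6 × 2 = 12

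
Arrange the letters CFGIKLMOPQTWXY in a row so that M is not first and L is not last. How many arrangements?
By inclusion-exclusion: 14! - 2×(14-1)! + (14-2)! = 87178291200 - 12454041600 + 479001600 = 75203251200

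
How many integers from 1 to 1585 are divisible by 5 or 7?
⌊1585/5⌋ + ⌊1585/7⌋ - ⌊1585/35⌋ = 317 + 226 - 45 = 498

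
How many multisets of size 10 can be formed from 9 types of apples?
C(10+9-1, 9-1) = C(18, 8) = 43758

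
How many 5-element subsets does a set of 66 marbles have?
C(66,5) = 66!/(5!×61!) = 8936928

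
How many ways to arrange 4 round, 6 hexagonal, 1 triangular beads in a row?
11! / (4! × 6! × 1!) = 2310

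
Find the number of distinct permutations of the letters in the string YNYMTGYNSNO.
11! / (1! × 1! × 1! × 1! × 3! × 1! × 3!) = 1108800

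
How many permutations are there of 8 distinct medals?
8! = 40320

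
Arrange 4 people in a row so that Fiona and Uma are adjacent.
Treat as block: (4-1)! × 2! = 6 × 2 = 12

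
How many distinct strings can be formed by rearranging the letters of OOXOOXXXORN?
11! / (4! × 1! × 1! × 5!) = 13860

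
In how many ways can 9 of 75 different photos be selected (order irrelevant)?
C(75,9) = 75!/(9!×66!) = 125595622175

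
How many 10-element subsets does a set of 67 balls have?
C(67,10) = 67!/(10!×57!) = 247994680648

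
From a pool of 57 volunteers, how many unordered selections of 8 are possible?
C(57,8) = 57!/(8!×49!) = 1652411475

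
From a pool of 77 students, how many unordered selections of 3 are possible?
C(77,3) = 77!/(3!×74!) = 73150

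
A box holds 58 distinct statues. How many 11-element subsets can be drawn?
C(58,11) = 58!/(11!×47!) = 227692286640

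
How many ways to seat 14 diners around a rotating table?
Circular: fix one position, arrange the rest. (14-1)! = 6227020800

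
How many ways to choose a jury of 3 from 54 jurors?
C(54,3) = 54!/(3!×51!) = 24804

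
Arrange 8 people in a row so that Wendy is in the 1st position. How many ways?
Fix one position: (8-1)! = 5040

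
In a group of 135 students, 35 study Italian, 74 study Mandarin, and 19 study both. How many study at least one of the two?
|A∪B| = |A| + |B| - |A∩B| = 35 + 74 - 19 = 90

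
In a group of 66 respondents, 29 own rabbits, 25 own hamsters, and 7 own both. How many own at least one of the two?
|A∪B| = |A| + |B| - |A∩B| = 29 + 25 - 7 = 47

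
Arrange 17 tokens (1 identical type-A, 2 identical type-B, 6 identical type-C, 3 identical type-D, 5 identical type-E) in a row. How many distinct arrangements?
17! / (1! × 2! × 6! × 3! × 5!) = 343062720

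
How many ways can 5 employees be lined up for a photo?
5! = 120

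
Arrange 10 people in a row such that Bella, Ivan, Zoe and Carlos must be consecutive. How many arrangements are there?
Treat the 4 as one block: (10-4+1)! × 4! = 5040 × 24 = 120960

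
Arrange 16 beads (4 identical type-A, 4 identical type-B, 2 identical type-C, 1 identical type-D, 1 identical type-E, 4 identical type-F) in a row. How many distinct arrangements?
16! / (4! × 4! × 2! × 1! × 1! × 4!) = 756756000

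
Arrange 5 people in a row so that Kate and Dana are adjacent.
Treat as block: (5-1)! × 2! = 24 × 2 = 48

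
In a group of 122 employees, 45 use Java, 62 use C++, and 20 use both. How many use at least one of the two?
|A∪B| = |A| + |B| - |A∩B| = 45 + 62 - 20 = 87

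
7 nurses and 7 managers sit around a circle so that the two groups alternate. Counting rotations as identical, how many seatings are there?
Fix one of the nurses: (7-1)! ways for the remaining nurses, × 7! ways for the managers = 720 × 5040 = 3628800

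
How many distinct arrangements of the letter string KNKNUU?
6! / (2! × 2! × 2!) = 90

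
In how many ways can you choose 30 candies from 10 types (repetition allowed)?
C(30+10-1, 10-1) = C(39, 9) = 211915132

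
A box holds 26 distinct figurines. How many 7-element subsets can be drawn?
C(26,7) = 26!/(7!×19!) = 657800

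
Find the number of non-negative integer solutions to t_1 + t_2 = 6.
C(6+2-1, 2-1) = C(7, 1) = 7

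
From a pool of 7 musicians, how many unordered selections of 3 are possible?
C(7,3) = 7!/(3!×4!) = 35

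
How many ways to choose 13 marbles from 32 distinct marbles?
C(32,13) = 32!/(13!×19!) = 347373600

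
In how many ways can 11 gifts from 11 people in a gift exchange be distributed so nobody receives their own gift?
!11 = Σ_{j=0}^{11} (-1)^j·11!/j! = 39916800 - 39916800 + 19958400 - 6652800 + 1663200 - 332640 + 55440 - 7920 + 990 - 110 + 11 - 1 = 14684570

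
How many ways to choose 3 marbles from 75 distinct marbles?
C(75,3) = 75!/(3!×72!) = 67525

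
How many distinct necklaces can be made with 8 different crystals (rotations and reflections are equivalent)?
(8-1)!/2 = 5040/2 = 2520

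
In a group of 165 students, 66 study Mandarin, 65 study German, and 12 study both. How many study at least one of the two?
|A∪B| = |A| + |B| - |A∩B| = 66 + 65 - 12 = 119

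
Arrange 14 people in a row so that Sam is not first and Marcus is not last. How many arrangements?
By inclusion-exclusion: 14! - 2×(14-1)! + (14-2)! = 87178291200 - 12454041600 + 479001600 = 75203251200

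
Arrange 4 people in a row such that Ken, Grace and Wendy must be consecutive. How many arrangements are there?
Treat the 3 as one block: (4-3+1)! × 3! = 2 × 6 = 12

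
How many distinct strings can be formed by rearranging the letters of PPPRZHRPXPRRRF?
14! / (5! × 5! × 1! × 1! × 1! × 1!) = 6054048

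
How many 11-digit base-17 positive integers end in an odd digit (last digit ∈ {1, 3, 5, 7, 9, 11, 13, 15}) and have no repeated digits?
Last∈{1,3,5,7,9,11,13,15}. Last=0: 0. Last nonzero: 8×15×P(15,9) = 217945728000. Total = 217945728000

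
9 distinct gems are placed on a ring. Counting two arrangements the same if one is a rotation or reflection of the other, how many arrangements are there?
(9-1)!/2 = 40320/2 = 20160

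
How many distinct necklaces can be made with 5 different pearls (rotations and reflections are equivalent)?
(5-1)!/2 = 24/2 = 12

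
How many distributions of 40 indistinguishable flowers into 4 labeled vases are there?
C(40+4-1, 4-1) = C(43, 3) = 12341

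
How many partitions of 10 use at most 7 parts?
By conjugation, equals partitions of 10 into parts ≤ 7. Let r_j(i) = number of partitions of i into parts ≤ j, for i = 0..10. r_1(i) = 1 for all i; r_j(i) = r_{j-1}(i) + r_j(i-j). Rows j = 2..7: ≤2: 1 1 2 2 3 3 4 4 5 5 6; ≤3: 1 1 2 3 4 5 7 8 10 12 14; ≤4: 1 1 2 3 5 6 9 11 15 18 23; ≤5: 1 1 2 3 5 7 10 13 18 23 30; ≤6: 1 1 2 3 5 7 11 14 20 26 35; ≤7: 1 1 2 3 5 7 11 15 21 28 38. r_7(10) = 38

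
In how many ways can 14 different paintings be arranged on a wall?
14! = 87178291200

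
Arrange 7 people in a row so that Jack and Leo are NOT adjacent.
Total - adjacent = 7! - (7-1)!×2 = 5040 - 1440 = 3600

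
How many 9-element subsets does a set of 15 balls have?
C(15,9) = 15!/(9!×6!) = 5005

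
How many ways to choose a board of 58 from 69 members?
C(69,58) = 69!/(58!×11!) = 1823810410032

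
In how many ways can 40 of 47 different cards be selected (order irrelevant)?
C(47,40) = 47!/(40!×7!) = 62891499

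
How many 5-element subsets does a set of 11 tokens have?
C(11,5) = 11!/(5!×6!) = 462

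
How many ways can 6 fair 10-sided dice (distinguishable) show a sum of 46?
Coefficient of x^46 in (x + x² + ... + x^10)^6. By inclusion-exclusion on dice exceeding 10: Σ_j (-1)^j C(6,j)·C(46-1-10j, 5) = C(6,0)·C(45,5) - C(6,1)·C(35,5) + C(6,2)·C(25,5) - C(6,3)·C(15,5) + C(6,4)·C(5,5) = 1·1221759 - 6·324632 + 15·53130 - 20·3003 + 15·1 = 10872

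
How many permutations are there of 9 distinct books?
9! = 362880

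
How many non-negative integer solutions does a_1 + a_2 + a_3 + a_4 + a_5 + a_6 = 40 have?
C(40+6-1, 6-1) = C(45, 5) = 1221759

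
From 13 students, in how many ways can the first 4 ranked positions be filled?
P(13,4) = 13!/(13-4)! = 17160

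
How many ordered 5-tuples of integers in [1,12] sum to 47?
Coefficient of x^47 in (x + x² + ... + x^12)^5. By inclusion-exclusion on dice exceeding 12: Σ_j (-1)^j C(5,j)·C(47-1-12j, 4) = C(5,0)·C(46,4) - C(5,1)·C(34,4) + C(5,2)·C(22,4) - C(5,3)·C(10,4) = 1·163185 - 5·46376 + 10·7315 - 10·210 = 2355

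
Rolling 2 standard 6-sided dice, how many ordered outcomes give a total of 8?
Coefficient of x^8 in (x + x² + ... + x^6)^2. By inclusion-exclusion on dice exceeding 6: Σ_j (-1)^j C(2,j)·C(8-1-6j, 1) = C(2,0)·C(7,1) - C(2,1)·C(1,1) = 1·7 - 2·1 = 5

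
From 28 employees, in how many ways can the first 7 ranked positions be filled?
P(28,7) = 28!/(28-7)! = 5967561600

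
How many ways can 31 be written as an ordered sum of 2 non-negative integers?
C(31+2-1, 2-1) = C(32, 1) = 32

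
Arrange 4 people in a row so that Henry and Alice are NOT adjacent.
Total - adjacent = 4! - (4-1)!×2 = 24 - 12 = 12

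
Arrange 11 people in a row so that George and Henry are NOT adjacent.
Total - adjacent = 11! - (11-1)!×2 = 39916800 - 7257600 = 32659200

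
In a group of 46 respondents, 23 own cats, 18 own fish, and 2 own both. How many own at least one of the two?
|A∪B| = |A| + |B| - |A∩B| = 23 + 18 - 2 = 39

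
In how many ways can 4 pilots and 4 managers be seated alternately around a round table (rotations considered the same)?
Fix one of the pilots: (4-1)! ways for the remaining pilots, × 4! ways for the managers = 6 × 24 = 144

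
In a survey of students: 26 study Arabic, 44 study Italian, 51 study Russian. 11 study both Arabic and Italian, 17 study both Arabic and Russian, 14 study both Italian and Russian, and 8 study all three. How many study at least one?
|A∪B∪C| = 26+44+51-11-17-14+8 = 87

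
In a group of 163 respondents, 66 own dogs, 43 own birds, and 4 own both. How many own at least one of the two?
|A∪B| = |A| + |B| - |A∩B| = 66 + 43 - 4 = 105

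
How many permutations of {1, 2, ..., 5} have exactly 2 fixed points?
Choose the 2 fixed points C(5,2) = 10, derange the rest: !3 = Σ_{j=0}^{3} (-1)^j·3!/j! = 6 - 6 + 3 - 1 = 2. Product = 10 × 2 = 20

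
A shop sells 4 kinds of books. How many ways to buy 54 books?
C(54+4-1, 4-1) = C(57, 3) = 29260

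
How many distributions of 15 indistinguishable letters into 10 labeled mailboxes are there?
C(15+10-1, 10-1) = C(24, 9) = 1307504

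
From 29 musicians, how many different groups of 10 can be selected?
C(29,10) = 29!/(10!×19!) = 20030010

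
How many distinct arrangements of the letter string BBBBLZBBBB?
10! / (8! × 1! × 1!) = 90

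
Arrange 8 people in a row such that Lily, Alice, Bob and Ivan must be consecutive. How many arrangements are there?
Treat the 4 as one block: (8-4+1)! × 4! = 120 × 24 = 2880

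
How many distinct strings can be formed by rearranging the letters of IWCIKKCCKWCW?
12! / (2! × 3! × 3! × 4!) = 277200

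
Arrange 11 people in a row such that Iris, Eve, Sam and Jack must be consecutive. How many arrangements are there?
Treat the 4 as one block: (11-4+1)! × 4! = 40320 × 24 = 967680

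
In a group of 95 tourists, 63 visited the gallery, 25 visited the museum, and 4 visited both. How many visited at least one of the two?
|A∪B| = |A| + |B| - |A∩B| = 63 + 25 - 4 = 84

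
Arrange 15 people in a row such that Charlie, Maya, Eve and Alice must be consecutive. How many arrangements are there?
Treat the 4 as one block: (15-4+1)! × 4! = 479001600 × 24 = 11496038400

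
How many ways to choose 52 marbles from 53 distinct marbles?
C(53,52) = 53!/(52!×1!) = 53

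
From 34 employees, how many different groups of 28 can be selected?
C(34,28) = 34!/(28!×6!) = 1344904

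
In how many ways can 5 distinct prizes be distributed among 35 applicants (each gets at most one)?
P(35,5) = 35!/(35-5)! = 38955840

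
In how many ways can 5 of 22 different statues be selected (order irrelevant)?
C(22,5) = 22!/(5!×17!) = 26334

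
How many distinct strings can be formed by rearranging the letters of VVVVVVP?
7! / (1! × 6!) = 7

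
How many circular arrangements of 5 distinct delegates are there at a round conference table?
Circular: fix one position, arrange the rest. (5-1)! = 24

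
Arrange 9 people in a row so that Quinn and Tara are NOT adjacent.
Total - adjacent = 9! - (9-1)!×2 = 362880 - 80640 = 282240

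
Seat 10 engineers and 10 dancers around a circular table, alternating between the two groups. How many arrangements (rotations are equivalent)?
Fix one of the engineers: (10-1)! ways for the remaining engineers, × 10! ways for the dancers = 362880 × 3628800 = 1316818944000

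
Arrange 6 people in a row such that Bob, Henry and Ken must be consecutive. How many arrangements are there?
Treat the 3 as one block: (6-3+1)! × 3! = 24 × 6 = 144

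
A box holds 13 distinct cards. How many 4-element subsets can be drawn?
C(13,4) = 13!/(4!×9!) = 715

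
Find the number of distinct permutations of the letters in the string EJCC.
4! / (1! × 1! × 2!) = 12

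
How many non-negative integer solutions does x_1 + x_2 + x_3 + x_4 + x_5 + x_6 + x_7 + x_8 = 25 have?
C(25+8-1, 8-1) = C(32, 7) = 3365856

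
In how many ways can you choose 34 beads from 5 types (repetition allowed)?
C(34+5-1, 5-1) = C(38, 4) = 73815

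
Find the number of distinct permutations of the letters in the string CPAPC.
5! / (2! × 1! × 2!) = 30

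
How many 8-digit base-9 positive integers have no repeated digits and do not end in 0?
Last digit: 8 nonzero choices. First digit: 7 (nonzero, ≠last). Middle 6: P(7,6) = 5040. Total = 282240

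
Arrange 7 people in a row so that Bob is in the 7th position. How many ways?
Fix one position: (7-1)! = 720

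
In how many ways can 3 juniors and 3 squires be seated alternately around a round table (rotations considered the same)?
Fix one of the juniors: (3-1)! ways for the remaining juniors, × 3! ways for the squires = 2 × 6 = 12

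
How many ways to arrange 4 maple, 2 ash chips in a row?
6! / (4! × 2!) = 15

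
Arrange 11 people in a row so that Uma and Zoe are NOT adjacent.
Total - adjacent = 11! - (11-1)!×2 = 39916800 - 7257600 = 32659200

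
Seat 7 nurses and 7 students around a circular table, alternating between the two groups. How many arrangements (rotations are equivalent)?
Fix one of the nurses: (7-1)! ways for the remaining nurses, × 7! ways for the students = 720 × 5040 = 3628800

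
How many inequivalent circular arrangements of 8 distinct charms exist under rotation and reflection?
(8-1)!/2 = 5040/2 = 2520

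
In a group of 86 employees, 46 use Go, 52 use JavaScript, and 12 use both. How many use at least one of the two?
|A∪B| = |A| + |B| - |A∩B| = 46 + 52 - 12 = 86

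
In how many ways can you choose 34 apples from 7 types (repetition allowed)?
C(34+7-1, 7-1) = C(40, 6) = 3838380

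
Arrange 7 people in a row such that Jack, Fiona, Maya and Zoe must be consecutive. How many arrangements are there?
Treat the 4 as one block: (7-4+1)! × 4! = 24 × 24 = 576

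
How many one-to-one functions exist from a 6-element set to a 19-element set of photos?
P(19,6) = 19!/(19-6)! = 19535040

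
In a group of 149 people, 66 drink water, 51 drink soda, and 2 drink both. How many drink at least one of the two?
|A∪B| = |A| + |B| - |A∩B| = 66 + 51 - 2 = 115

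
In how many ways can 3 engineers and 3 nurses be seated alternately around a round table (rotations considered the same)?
Fix one of the engineers: (3-1)! ways for the remaining engineers, × 3! ways for the nurses = 2 × 6 = 12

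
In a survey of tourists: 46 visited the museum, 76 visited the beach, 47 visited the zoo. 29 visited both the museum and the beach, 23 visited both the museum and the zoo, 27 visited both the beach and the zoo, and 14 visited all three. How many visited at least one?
|A∪B∪C| = 46+76+47-29-23-27+14 = 104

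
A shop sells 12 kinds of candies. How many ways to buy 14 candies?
C(14+12-1, 12-1) = C(25, 11) = 4457400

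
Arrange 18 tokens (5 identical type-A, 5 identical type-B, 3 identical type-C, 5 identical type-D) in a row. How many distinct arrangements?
18! / (5! × 5! × 3! × 5!) = 617512896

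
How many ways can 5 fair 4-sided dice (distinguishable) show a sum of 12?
Coefficient of x^12 in (x + x² + ... + x^4)^5. By inclusion-exclusion on dice exceeding 4: Σ_j (-1)^j C(5,j)·C(12-1-4j, 4) = C(5,0)·C(11,4) - C(5,1)·C(7,4) = 1·330 - 5·35 = 155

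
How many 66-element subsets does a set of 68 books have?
C(68,66) = 68!/(66!×2!) = 2278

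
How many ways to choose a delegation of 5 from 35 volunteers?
C(35,5) = 35!/(5!×30!) = 324632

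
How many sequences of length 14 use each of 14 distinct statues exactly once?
14! = 87178291200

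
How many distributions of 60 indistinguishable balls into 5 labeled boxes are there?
C(60+5-1, 5-1) = C(64, 4) = 635376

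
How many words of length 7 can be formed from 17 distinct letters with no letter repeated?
P(17,7) = 17!/(17-7)! = 98017920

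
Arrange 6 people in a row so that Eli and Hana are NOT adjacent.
Total - adjacent = 6! - (6-1)!×2 = 720 - 240 = 480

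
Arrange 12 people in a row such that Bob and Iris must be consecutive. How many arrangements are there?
Treat the 2 as one block: (12-2+1)! × 2! = 39916800 × 2 = 79833600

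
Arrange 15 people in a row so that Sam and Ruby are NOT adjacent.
Total - adjacent = 15! - (15-1)!×2 = 1307674368000 - 174356582400 = 1133317785600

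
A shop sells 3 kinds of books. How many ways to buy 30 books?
C(30+3-1, 3-1) = C(32, 2) = 496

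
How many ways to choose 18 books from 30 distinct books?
C(30,18) = 30!/(18!×12!) = 86493225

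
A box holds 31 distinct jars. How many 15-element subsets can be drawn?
C(31,15) = 31!/(15!×16!) = 300540195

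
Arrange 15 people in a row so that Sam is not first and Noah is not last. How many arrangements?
By inclusion-exclusion: 15! - 2×(15-1)! + (15-2)! = 1307674368000 - 174356582400 + 6227020800 = 1139544806400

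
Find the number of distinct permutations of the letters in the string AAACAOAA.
8! / (1! × 1! × 6!) = 56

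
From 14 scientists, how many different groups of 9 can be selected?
C(14,9) = 14!/(9!×5!) = 2002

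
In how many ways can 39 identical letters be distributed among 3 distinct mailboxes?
C(39+3-1, 3-1) = C(41, 2) = 820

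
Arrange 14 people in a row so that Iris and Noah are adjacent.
Treat as block: (14-1)! × 2! = 6227020800 × 2 = 12454041600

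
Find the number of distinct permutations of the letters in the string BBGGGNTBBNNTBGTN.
16! / (4! × 3! × 4! × 5!) = 50450400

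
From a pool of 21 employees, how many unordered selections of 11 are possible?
C(21,11) = 21!/(11!×10!) = 352716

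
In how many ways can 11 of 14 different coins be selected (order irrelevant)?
C(14,11) = 14!/(11!×3!) = 364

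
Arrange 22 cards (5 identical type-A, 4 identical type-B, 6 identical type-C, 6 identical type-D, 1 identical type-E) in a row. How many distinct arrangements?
22! / (5! × 4! × 6! × 6! × 1!) = 752851139040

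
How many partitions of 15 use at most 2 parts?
By conjugation, equals partitions of 15 into parts ≤ 2. Let r_j(i) = number of partitions of i into parts ≤ j, for i = 0..15. r_1(i) = 1 for all i; r_j(i) = r_{j-1}(i) + r_j(i-j). Rows j = 2..2: ≤2: 1 1 2 2 3 3 4 4 5 5 6 6 7 7 8 8. r_2(15) = 8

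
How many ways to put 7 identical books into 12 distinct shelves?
C(7+12-1, 12-1) = C(18, 11) = 31824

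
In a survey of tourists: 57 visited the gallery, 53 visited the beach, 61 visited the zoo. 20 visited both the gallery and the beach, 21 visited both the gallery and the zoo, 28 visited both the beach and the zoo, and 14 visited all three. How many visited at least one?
|A∪B∪C| = 57+53+61-20-21-28+14 = 116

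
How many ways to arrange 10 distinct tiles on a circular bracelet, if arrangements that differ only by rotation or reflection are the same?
(10-1)!/2 = 362880/2 = 181440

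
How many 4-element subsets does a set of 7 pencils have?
C(7,4) = 7!/(4!×3!) = 35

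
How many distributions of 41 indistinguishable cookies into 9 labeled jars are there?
C(41+9-1, 9-1) = C(49, 8) = 450978066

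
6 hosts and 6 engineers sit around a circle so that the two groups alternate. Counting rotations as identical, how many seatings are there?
Fix one of the hosts: (6-1)! ways for the remaining hosts, × 6! ways for the engineers = 120 × 720 = 86400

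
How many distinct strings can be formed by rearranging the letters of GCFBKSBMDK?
10! / (1! × 1! × 2! × 1! × 1! × 1! × 1! × 2!) = 907200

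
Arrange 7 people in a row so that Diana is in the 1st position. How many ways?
Fix one position: (7-1)! = 720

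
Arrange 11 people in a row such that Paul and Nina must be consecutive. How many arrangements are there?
Treat the 2 as one block: (11-2+1)! × 2! = 3628800 × 2 = 7257600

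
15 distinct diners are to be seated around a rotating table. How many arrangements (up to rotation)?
Circular: fix one position, arrange the rest. (15-1)! = 87178291200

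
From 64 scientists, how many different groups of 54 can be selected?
C(64,54) = 64!/(54!×10!) = 151473214816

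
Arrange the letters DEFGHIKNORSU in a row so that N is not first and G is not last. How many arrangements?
By inclusion-exclusion: 12! - 2×(12-1)! + (12-2)! = 479001600 - 79833600 + 3628800 = 402796800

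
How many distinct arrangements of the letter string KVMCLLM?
7! / (2! × 1! × 2! × 1! × 1!) = 1260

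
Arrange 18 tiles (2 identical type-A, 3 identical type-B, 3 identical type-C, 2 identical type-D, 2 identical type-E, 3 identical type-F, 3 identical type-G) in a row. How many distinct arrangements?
18! / (2! × 3! × 3! × 2! × 2! × 3! × 3!) = 617512896000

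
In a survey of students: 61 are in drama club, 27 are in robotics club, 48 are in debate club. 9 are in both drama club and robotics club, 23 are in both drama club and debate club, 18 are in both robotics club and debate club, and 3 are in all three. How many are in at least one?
|A∪B∪C| = 61+27+48-9-23-18+3 = 89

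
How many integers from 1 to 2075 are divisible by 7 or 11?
⌊2075/7⌋ + ⌊2075/11⌋ - ⌊2075/77⌋ = 296 + 188 - 26 = 458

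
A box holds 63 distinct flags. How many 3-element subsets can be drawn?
C(63,3) = 63!/(3!×60!) = 39711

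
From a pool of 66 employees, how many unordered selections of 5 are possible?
C(66,5) = 66!/(5!×61!) = 8936928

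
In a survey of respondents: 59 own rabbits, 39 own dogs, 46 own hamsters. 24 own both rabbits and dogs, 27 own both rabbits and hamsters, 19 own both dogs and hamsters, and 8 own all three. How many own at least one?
|A∪B∪C| = 59+39+46-24-27-19+8 = 82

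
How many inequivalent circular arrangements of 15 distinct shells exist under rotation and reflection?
(15-1)!/2 = 87178291200/2 = 43589145600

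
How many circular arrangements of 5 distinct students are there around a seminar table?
Circular: fix one position, arrange the rest. (5-1)! = 24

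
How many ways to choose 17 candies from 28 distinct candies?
C(28,17) = 28!/(17!×11!) = 21474180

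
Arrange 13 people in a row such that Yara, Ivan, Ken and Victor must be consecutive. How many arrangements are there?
Treat the 4 as one block: (13-4+1)! × 4! = 3628800 × 24 = 87091200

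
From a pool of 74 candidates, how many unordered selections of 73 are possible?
C(74,73) = 74!/(73!×1!) = 74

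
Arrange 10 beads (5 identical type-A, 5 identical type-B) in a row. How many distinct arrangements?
10! / (5! × 5!) = 252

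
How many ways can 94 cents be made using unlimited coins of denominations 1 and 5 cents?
Coefficient of x^94 in 1/(1-x^1) · 1/(1-x^5). Use j coins of 5 for j = 0..⌊94/5⌋ = 18, the rest in 1s: 18 + 1 = 19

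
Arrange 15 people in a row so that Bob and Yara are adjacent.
Treat as block: (15-1)! × 2! = 87178291200 × 2 = 174356582400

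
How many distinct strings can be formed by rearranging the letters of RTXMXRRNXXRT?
12! / (4! × 1! × 2! × 4! × 1!) = 415800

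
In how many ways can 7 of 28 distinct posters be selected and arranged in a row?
P(28,7) = 28!/(28-7)! = 5967561600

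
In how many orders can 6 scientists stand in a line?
6! = 720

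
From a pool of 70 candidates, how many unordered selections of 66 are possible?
C(70,66) = 70!/(66!×4!) = 916895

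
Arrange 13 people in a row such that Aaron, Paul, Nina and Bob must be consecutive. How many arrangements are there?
Treat the 4 as one block: (13-4+1)! × 4! = 3628800 × 24 = 87091200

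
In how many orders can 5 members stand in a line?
5! = 120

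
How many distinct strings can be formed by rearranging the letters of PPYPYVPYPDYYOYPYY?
17! / (8! × 1! × 1! × 1! × 6!) = 12252240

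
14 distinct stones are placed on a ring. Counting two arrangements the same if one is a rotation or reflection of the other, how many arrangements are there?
(14-1)!/2 = 6227020800/2 = 3113510400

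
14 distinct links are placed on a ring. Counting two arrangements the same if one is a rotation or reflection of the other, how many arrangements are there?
(14-1)!/2 = 6227020800/2 = 3113510400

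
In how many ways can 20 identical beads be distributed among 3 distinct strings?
C(20+3-1, 3-1) = C(22, 2) = 231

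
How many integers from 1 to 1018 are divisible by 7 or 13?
⌊1018/7⌋ + ⌊1018/13⌋ - ⌊1018/91⌋ = 145 + 78 - 11 = 212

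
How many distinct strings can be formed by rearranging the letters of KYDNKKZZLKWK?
12! / (1! × 1! × 2! × 1! × 5! × 1! × 1!) = 1995840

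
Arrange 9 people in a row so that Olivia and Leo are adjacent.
Treat as block: (9-1)! × 2! = 40320 × 2 = 80640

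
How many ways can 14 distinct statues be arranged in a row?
14! = 87178291200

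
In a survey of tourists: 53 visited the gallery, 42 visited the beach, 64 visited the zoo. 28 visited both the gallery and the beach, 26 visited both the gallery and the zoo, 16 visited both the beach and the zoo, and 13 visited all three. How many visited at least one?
|A∪B∪C| = 53+42+64-28-26-16+13 = 102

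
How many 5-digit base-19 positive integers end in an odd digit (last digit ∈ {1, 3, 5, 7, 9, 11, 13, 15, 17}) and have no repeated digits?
Last∈{1,3,5,7,9,11,13,15,17}. Last=0: 0. Last nonzero: 9×17×P(17,3) = 624240. Total = 624240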